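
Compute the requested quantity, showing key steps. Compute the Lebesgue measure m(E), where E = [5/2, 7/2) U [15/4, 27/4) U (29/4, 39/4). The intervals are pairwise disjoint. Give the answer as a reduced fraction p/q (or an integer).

For pairwise disjoint intervals, m(union_i I_i) = sum_i m(I_i),
and m is invariant under swapping open/closed endpoints (single points have measure 0).
So m(E) = sum_i (b_i - a_i).
  I_1 has length 7/2 - 5/2 = 1.
  I_2 has length 27/4 - 15/4 = 3.
  I_3 has length 39/4 - 29/4 = 5/2.
Summing:
  m(E) = 1 + 3 + 5/2 = 13/2.

13/2


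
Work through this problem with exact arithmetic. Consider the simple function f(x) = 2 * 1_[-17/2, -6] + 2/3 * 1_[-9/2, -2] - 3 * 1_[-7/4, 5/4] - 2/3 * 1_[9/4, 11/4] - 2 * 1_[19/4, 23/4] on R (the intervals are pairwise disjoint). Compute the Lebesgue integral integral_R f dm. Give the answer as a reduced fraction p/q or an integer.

For a simple function f = sum_i c_i * 1_{A_i} with disjoint A_i,
  integral f dm = sum_i c_i * m(A_i).
Lengths of the A_i:
  m(A_1) = -6 - (-17/2) = 5/2.
  m(A_2) = -2 - (-9/2) = 5/2.
  m(A_3) = 5/4 - (-7/4) = 3.
  m(A_4) = 11/4 - 9/4 = 1/2.
  m(A_5) = 23/4 - 19/4 = 1.
Contributions c_i * m(A_i):
  (2) * (5/2) = 5.
  (2/3) * (5/2) = 5/3.
  (-3) * (3) = -9.
  (-2/3) * (1/2) = -1/3.
  (-2) * (1) = -2.
Total: 5 + 5/3 - 9 - 1/3 - 2 = -14/3.

-14/3


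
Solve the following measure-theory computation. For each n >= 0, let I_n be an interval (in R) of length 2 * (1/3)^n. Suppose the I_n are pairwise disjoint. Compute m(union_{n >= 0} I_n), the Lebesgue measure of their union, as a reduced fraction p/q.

By countable additivity of the Lebesgue measure on pairwise disjoint measurable sets,
  m(union_{n >= 0} I_n) = sum_{n >= 0} m(I_n) = sum_{n >= 0} a * r^n,
  with a = 2 and r = 1/3.
Since 0 < r = 1/3 < 1, the geometric series converges:
  sum_{n >= 0} a * r^n = a / (1 - r).
  = 2 / (1 - 1/3)
  = 2 / (2/3)
  = 3.

3


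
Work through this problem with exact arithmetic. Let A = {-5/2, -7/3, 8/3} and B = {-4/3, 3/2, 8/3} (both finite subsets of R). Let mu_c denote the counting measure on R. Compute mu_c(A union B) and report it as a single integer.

Counting measure on a finite set equals cardinality. By inclusion-exclusion, |A union B| = |A| + |B| - |A cap B|.
|A| = 3, |B| = 3, |A cap B| = 1.
So mu_c(A union B) = 3 + 3 - 1 = 5.

5


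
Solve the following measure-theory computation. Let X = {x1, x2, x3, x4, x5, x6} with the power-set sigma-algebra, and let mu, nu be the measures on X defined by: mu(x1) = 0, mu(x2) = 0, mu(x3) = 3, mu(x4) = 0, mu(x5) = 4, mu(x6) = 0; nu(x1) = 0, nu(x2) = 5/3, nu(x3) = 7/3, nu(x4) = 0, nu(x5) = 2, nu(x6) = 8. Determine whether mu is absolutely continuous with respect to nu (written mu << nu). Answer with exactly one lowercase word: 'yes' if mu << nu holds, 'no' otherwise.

mu << nu means: every nu-null measurable set is also mu-null; equivalently, for every atom x, if nu({x}) = 0 then mu({x}) = 0.
Checking each atom:
  x1: nu = 0, mu = 0 -> consistent with mu << nu.
  x2: nu = 5/3 > 0 -> no constraint.
  x3: nu = 7/3 > 0 -> no constraint.
  x4: nu = 0, mu = 0 -> consistent with mu << nu.
  x5: nu = 2 > 0 -> no constraint.
  x6: nu = 8 > 0 -> no constraint.
No atom violates the condition. Therefore mu << nu.

yes


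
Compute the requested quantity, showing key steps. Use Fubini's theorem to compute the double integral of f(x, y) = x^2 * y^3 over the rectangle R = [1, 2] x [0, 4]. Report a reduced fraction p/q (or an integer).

f(x, y) is a tensor product of a function of x and a function of y, and both factors are bounded continuous (hence Lebesgue integrable) on the rectangle, so Fubini's theorem applies:
  integral_R f d(m x m) = (integral_a1^b1 x^2 dx) * (integral_a2^b2 y^3 dy).
Inner integral in x: integral_{1}^{2} x^2 dx = (2^3 - 1^3)/3
  = 7/3.
Inner integral in y: integral_{0}^{4} y^3 dy = (4^4 - 0^4)/4
  = 64.
Product: (7/3) * (64) = 448/3.

448/3


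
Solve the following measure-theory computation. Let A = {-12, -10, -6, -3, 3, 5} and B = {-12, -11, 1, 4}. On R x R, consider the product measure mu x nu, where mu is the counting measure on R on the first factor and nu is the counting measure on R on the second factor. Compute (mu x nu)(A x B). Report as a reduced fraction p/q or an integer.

For a measurable rectangle A x B, the product measure satisfies
  (mu x nu)(A x B) = mu(A) * nu(B).
  mu(A) = 6.
  nu(B) = 4.
  (mu x nu)(A x B) = 6 * 4 = 24.

24


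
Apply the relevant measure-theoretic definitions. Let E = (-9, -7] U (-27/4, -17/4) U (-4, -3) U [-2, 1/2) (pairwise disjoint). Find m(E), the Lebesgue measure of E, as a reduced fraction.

For pairwise disjoint intervals, m(union_i I_i) = sum_i m(I_i),
and m is invariant under swapping open/closed endpoints (single points have measure 0).
So m(E) = sum_i (b_i - a_i).
  I_1 has length -7 - (-9) = 2.
  I_2 has length -17/4 - (-27/4) = 5/2.
  I_3 has length -3 - (-4) = 1.
  I_4 has length 1/2 - (-2) = 5/2.
Summing:
  m(E) = 2 + 5/2 + 1 + 5/2 = 8.

8


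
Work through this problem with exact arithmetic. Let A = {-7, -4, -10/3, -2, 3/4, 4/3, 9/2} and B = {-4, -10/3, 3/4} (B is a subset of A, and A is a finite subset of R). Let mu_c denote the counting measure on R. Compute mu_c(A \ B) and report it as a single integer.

Counting measure assigns mu_c(E) = |E| (number of elements) when E is finite. For B subset A, A \ B is the set of elements of A not in B, so |A \ B| = |A| - |B|.
|A| = 7, |B| = 3, so mu_c(A \ B) = 7 - 3 = 4.

4


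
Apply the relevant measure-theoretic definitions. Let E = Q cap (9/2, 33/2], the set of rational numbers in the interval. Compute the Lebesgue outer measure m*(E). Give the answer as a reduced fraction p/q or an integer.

Q cap (9/2, 33/2] is countable; list its elements as q_1, q_2, ... . Fix eps > 0 and cover the k-th point by an interval of length eps * 2^(-k). The cover has total length eps * sum_{k>=1} 2^(-k) = eps, so by definition of outer measure m*(Q cap (9/2, 33/2]) <= eps. Since eps was arbitrary and m* >= 0, the outer measure is 0.

0


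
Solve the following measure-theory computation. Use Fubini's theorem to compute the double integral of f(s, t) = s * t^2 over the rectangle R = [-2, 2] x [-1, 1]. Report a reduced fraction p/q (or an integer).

f(s, t) is a tensor product of a function of s and a function of t, and both factors are bounded continuous (hence Lebesgue integrable) on the rectangle, so Fubini's theorem applies:
  integral_R f d(m x m) = (integral_a1^b1 s ds) * (integral_a2^b2 t^2 dt).
Inner integral in s: integral_{-2}^{2} s ds = (2^2 - (-2)^2)/2
  = 0.
Inner integral in t: integral_{-1}^{1} t^2 dt = (1^3 - (-1)^3)/3
  = 2/3.
Product: (0) * (2/3) = 0.

0


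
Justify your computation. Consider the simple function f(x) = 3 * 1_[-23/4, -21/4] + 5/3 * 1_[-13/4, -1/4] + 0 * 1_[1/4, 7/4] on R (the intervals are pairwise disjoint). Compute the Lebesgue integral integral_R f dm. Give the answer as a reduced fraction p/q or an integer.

For a simple function f = sum_i c_i * 1_{A_i} with disjoint A_i,
  integral f dm = sum_i c_i * m(A_i).
Lengths of the A_i:
  m(A_1) = -21/4 - (-23/4) = 1/2.
  m(A_2) = -1/4 - (-13/4) = 3.
  m(A_3) = 7/4 - 1/4 = 3/2.
Contributions c_i * m(A_i):
  (3) * (1/2) = 3/2.
  (5/3) * (3) = 5.
  (0) * (3/2) = 0.
Total: 3/2 + 5 + 0 = 13/2.

13/2


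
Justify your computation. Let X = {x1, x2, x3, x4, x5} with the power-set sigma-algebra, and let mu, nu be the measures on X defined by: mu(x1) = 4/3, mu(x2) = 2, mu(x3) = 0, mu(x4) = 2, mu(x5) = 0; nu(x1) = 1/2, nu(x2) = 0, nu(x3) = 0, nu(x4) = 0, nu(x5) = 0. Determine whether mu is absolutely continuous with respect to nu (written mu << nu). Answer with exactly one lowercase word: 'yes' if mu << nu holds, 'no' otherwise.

mu << nu means: every nu-null measurable set is also mu-null; equivalently, for every atom x, if nu({x}) = 0 then mu({x}) = 0.
Checking each atom:
  x1: nu = 1/2 > 0 -> no constraint.
  x2: nu = 0, mu = 2 > 0 -> violates mu << nu.
  x3: nu = 0, mu = 0 -> consistent with mu << nu.
  x4: nu = 0, mu = 2 > 0 -> violates mu << nu.
  x5: nu = 0, mu = 0 -> consistent with mu << nu.
The atom(s) x2, x4 violate the condition (nu = 0 but mu > 0). Therefore mu is NOT absolutely continuous w.r.t. nu.

no


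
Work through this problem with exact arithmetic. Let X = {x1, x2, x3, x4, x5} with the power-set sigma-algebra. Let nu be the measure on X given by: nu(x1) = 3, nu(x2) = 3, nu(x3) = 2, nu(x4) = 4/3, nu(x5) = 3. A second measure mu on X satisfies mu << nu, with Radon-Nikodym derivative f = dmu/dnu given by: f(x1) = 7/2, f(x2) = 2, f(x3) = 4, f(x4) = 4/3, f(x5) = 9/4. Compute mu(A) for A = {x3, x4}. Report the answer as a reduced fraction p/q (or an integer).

By the defining property of the Radon-Nikodym derivative, for every measurable set A,
  mu(A) = integral_A f dnu.
Since nu is a discrete measure concentrated on the atoms of X, the integral over A reduces to the sum
  mu(A) = sum_{x in A} f(x) * nu({x}).
Computing each term:
  x3: f(x3) * nu(x3) = 4 * 2 = 8.
  x4: f(x4) * nu(x4) = 4/3 * 4/3 = 16/9.
Summing: mu(A) = 8 + 16/9 = 88/9.

88/9


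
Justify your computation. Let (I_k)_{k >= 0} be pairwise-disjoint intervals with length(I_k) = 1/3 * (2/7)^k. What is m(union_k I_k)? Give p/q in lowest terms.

By countable additivity of the Lebesgue measure on pairwise disjoint measurable sets,
  m(union_{k >= 0} I_k) = sum_{k >= 0} m(I_k) = sum_{k >= 0} a * r^k,
  with a = 1/3 and r = 2/7.
Since 0 < r = 2/7 < 1, the geometric series converges:
  sum_{k >= 0} a * r^k = a / (1 - r).
  = 1/3 / (1 - 2/7)
  = 1/3 / (5/7)
  = 7/15.

7/15


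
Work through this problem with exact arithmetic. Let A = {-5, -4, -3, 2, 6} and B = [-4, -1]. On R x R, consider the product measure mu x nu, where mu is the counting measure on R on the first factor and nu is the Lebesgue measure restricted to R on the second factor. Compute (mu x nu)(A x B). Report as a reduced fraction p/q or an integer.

For a measurable rectangle A x B, the product measure satisfies
  (mu x nu)(A x B) = mu(A) * nu(B).
  mu(A) = 5.
  nu(B) = 3.
  (mu x nu)(A x B) = 5 * 3 = 15.

15


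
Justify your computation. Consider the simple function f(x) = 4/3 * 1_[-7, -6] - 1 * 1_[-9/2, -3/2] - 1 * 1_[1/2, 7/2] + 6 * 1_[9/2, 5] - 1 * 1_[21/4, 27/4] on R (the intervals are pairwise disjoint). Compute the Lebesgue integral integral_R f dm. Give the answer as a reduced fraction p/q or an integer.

For a simple function f = sum_i c_i * 1_{A_i} with disjoint A_i,
  integral f dm = sum_i c_i * m(A_i).
Lengths of the A_i:
  m(A_1) = -6 - (-7) = 1.
  m(A_2) = -3/2 - (-9/2) = 3.
  m(A_3) = 7/2 - 1/2 = 3.
  m(A_4) = 5 - 9/2 = 1/2.
  m(A_5) = 27/4 - 21/4 = 3/2.
Contributions c_i * m(A_i):
  (4/3) * (1) = 4/3.
  (-1) * (3) = -3.
  (-1) * (3) = -3.
  (6) * (1/2) = 3.
  (-1) * (3/2) = -3/2.
Total: 4/3 - 3 - 3 + 3 - 3/2 = -19/6.

-19/6


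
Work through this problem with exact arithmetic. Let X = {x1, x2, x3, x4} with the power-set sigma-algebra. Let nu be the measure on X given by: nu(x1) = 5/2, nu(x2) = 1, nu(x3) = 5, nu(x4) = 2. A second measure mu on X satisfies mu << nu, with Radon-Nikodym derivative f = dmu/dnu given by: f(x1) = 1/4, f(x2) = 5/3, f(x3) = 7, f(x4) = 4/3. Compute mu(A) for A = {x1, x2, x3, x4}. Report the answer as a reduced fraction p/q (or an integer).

By the defining property of the Radon-Nikodym derivative, for every measurable set A,
  mu(A) = integral_A f dnu.
Since nu is a discrete measure concentrated on the atoms of X, the integral over A reduces to the sum
  mu(A) = sum_{x in A} f(x) * nu({x}).
Computing each term:
  x1: f(x1) * nu(x1) = 1/4 * 5/2 = 5/8.
  x2: f(x2) * nu(x2) = 5/3 * 1 = 5/3.
  x3: f(x3) * nu(x3) = 7 * 5 = 35.
  x4: f(x4) * nu(x4) = 4/3 * 2 = 8/3.
Summing: mu(A) = 5/8 + 5/3 + 35 + 8/3 = 959/24.

959/24


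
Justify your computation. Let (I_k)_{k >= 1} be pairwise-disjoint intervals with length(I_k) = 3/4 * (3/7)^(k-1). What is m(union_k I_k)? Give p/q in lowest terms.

By countable additivity of the Lebesgue measure on pairwise disjoint measurable sets,
  m(union_{k >= 1} I_k) = sum_{k >= 1} m(I_k) = sum_{k >= 1} a * r^(k-1),
  with a = 3/4 and r = 3/7.
Since 0 < r = 3/7 < 1, the geometric series converges:
  sum_{k >= 1} a * r^(k-1) = a / (1 - r).
  = 3/4 / (1 - 3/7)
  = 3/4 / (4/7)
  = 21/16.

21/16


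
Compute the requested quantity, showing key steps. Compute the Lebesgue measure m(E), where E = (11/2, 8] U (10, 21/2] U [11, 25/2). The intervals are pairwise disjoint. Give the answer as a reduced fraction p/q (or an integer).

For pairwise disjoint intervals, m(union_i I_i) = sum_i m(I_i),
and m is invariant under swapping open/closed endpoints (single points have measure 0).
So m(E) = sum_i (b_i - a_i).
  I_1 has length 8 - 11/2 = 5/2.
  I_2 has length 21/2 - 10 = 1/2.
  I_3 has length 25/2 - 11 = 3/2.
Summing:
  m(E) = 5/2 + 1/2 + 3/2 = 9/2.

9/2


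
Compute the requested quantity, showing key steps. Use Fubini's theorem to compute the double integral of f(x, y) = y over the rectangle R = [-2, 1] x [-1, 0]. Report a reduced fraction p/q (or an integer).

f(x, y) is a tensor product of a function of x and a function of y, and both factors are bounded continuous (hence Lebesgue integrable) on the rectangle, so Fubini's theorem applies:
  integral_R f d(m x m) = (integral_a1^b1 1 dx) * (integral_a2^b2 y dy).
Inner integral in x: integral_{-2}^{1} 1 dx = (1^1 - (-2)^1)/1
  = 3.
Inner integral in y: integral_{-1}^{0} y dy = (0^2 - (-1)^2)/2
  = -1/2.
Product: (3) * (-1/2) = -3/2.

-3/2


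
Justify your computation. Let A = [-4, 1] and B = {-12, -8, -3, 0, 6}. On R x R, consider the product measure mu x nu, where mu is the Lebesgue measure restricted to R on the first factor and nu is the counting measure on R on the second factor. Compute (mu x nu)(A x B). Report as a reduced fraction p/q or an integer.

For a measurable rectangle A x B, the product measure satisfies
  (mu x nu)(A x B) = mu(A) * nu(B).
  mu(A) = 5.
  nu(B) = 5.
  (mu x nu)(A x B) = 5 * 5 = 25.

25


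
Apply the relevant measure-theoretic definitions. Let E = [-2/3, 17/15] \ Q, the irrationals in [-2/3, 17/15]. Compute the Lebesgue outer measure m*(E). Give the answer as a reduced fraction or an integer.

The interval I = [-2/3, 17/15] has m(I) = 17/15 - (-2/3) = 9/5 (endpoints are measure-zero, so open/closed/half-open agree). Write I = (I cap Q) u (I \ Q). The rationals in I are countable, so m*(I cap Q) = 0 (cover each rational by intervals whose total length is arbitrarily small). By countable subadditivity m*(I) <= m*(I cap Q) + m*(I \ Q), hence m*(I \ Q) >= m(I) = 9/5. The reverse inequality m*(I \ Q) <= m*(I) = 9/5 is trivial since (I \ Q) is a subset of I. Therefore m*(I \ Q) = 9/5.

9/5


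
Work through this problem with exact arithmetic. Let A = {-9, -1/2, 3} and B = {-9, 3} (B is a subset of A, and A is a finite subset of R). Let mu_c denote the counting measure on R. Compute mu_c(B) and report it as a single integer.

Counting measure assigns mu_c(E) = |E| (number of elements) when E is finite.
B has 2 element(s), so mu_c(B) = 2.

2


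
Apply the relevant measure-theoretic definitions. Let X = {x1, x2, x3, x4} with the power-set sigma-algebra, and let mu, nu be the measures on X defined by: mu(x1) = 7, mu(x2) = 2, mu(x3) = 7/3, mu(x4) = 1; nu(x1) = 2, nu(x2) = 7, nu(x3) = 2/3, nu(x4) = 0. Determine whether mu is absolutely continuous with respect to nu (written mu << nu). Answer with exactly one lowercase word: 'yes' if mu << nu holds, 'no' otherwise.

mu << nu means: every nu-null measurable set is also mu-null; equivalently, for every atom x, if nu({x}) = 0 then mu({x}) = 0.
Checking each atom:
  x1: nu = 2 > 0 -> no constraint.
  x2: nu = 7 > 0 -> no constraint.
  x3: nu = 2/3 > 0 -> no constraint.
  x4: nu = 0, mu = 1 > 0 -> violates mu << nu.
The atom(s) x4 violate the condition (nu = 0 but mu > 0). Therefore mu is NOT absolutely continuous w.r.t. nu.

no


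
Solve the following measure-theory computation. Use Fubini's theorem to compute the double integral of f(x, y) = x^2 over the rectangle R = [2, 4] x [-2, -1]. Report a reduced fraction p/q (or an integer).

f(x, y) is a tensor product of a function of x and a function of y, and both factors are bounded continuous (hence Lebesgue integrable) on the rectangle, so Fubini's theorem applies:
  integral_R f d(m x m) = (integral_a1^b1 x^2 dx) * (integral_a2^b2 1 dy).
Inner integral in x: integral_{2}^{4} x^2 dx = (4^3 - 2^3)/3
  = 56/3.
Inner integral in y: integral_{-2}^{-1} 1 dy = ((-1)^1 - (-2)^1)/1
  = 1.
Product: (56/3) * (1) = 56/3.

56/3


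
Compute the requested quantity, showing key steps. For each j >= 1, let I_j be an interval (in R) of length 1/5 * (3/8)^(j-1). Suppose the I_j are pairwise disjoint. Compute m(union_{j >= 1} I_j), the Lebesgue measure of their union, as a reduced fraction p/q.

By countable additivity of the Lebesgue measure on pairwise disjoint measurable sets,
  m(union_{j >= 1} I_j) = sum_{j >= 1} m(I_j) = sum_{j >= 1} a * r^(j-1),
  with a = 1/5 and r = 3/8.
Since 0 < r = 3/8 < 1, the geometric series converges:
  sum_{j >= 1} a * r^(j-1) = a / (1 - r).
  = 1/5 / (1 - 3/8)
  = 1/5 / (5/8)
  = 8/25.

8/25


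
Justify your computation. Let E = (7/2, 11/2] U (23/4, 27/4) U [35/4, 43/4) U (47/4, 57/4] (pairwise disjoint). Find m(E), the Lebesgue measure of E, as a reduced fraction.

For pairwise disjoint intervals, m(union_i I_i) = sum_i m(I_i),
and m is invariant under swapping open/closed endpoints (single points have measure 0).
So m(E) = sum_i (b_i - a_i).
  I_1 has length 11/2 - 7/2 = 2.
  I_2 has length 27/4 - 23/4 = 1.
  I_3 has length 43/4 - 35/4 = 2.
  I_4 has length 57/4 - 47/4 = 5/2.
Summing:
  m(E) = 2 + 1 + 2 + 5/2 = 15/2.

15/2


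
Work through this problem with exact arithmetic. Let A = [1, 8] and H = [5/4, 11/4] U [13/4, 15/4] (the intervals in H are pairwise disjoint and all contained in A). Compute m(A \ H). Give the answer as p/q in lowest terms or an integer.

The ambient interval has length m(A) = 8 - 1 = 7.
Since the holes are disjoint and sit inside A, by finite additivity
  m(H) = sum_i (b_i - a_i), and m(A \ H) = m(A) - m(H).
Computing the hole measures:
  m(H_1) = 11/4 - 5/4 = 3/2.
  m(H_2) = 15/4 - 13/4 = 1/2.
Summed: m(H) = 3/2 + 1/2 = 2.
So m(A \ H) = 7 - 2 = 5.

5


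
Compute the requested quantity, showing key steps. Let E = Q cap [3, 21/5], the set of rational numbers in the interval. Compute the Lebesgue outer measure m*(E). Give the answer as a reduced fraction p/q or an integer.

The set Q cap [3, 21/5] is countable (a subset of the countable set Q). Lebesgue outer measure of any countable set is 0: each singleton {q} has m*({q}) = 0, and by countable subadditivity m*(union_k {q_k}) <= sum_k m*({q_k}) = sum_k 0 = 0. The reverse inequality m*(E) >= 0 is automatic. So m*(Q cap [3, 21/5]) = 0.

0


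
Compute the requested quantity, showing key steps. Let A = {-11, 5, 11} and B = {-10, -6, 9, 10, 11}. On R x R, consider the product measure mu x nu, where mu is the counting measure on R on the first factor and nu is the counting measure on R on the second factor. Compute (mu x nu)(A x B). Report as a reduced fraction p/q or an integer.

For a measurable rectangle A x B, the product measure satisfies
  (mu x nu)(A x B) = mu(A) * nu(B).
  mu(A) = 3.
  nu(B) = 5.
  (mu x nu)(A x B) = 3 * 5 = 15.

15


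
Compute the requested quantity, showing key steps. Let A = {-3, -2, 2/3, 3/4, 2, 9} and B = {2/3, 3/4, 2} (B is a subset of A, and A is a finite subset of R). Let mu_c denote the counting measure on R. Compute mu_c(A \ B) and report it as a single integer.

Counting measure assigns mu_c(E) = |E| (number of elements) when E is finite. For B subset A, A \ B is the set of elements of A not in B, so |A \ B| = |A| - |B|.
|A| = 6, |B| = 3, so mu_c(A \ B) = 6 - 3 = 3.

3


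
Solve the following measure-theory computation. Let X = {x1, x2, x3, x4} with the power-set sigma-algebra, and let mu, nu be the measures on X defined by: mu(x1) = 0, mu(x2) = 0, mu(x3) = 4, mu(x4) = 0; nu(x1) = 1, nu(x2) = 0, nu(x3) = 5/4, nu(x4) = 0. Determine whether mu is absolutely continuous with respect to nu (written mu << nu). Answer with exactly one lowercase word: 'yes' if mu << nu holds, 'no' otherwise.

mu << nu means: every nu-null measurable set is also mu-null; equivalently, for every atom x, if nu({x}) = 0 then mu({x}) = 0.
Checking each atom:
  x1: nu = 1 > 0 -> no constraint.
  x2: nu = 0, mu = 0 -> consistent with mu << nu.
  x3: nu = 5/4 > 0 -> no constraint.
  x4: nu = 0, mu = 0 -> consistent with mu << nu.
No atom violates the condition. Therefore mu << nu.

yes


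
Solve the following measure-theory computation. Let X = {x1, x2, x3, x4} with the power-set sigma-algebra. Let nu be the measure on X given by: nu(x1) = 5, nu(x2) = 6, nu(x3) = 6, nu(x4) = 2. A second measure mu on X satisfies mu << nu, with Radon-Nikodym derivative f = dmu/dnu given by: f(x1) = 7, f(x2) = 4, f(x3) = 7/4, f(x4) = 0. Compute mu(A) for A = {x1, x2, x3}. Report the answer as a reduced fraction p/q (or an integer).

By the defining property of the Radon-Nikodym derivative, for every measurable set A,
  mu(A) = integral_A f dnu.
Since nu is a discrete measure concentrated on the atoms of X, the integral over A reduces to the sum
  mu(A) = sum_{x in A} f(x) * nu({x}).
Computing each term:
  x1: f(x1) * nu(x1) = 7 * 5 = 35.
  x2: f(x2) * nu(x2) = 4 * 6 = 24.
  x3: f(x3) * nu(x3) = 7/4 * 6 = 21/2.
Summing: mu(A) = 35 + 24 + 21/2 = 139/2.

139/2


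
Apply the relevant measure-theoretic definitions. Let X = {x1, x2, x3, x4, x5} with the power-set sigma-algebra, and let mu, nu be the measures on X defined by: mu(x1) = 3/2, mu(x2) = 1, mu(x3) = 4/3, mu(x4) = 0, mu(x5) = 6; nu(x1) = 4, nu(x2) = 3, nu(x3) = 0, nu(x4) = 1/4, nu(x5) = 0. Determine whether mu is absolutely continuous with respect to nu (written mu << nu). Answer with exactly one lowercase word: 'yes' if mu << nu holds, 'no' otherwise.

mu << nu means: every nu-null measurable set is also mu-null; equivalently, for every atom x, if nu({x}) = 0 then mu({x}) = 0.
Checking each atom:
  x1: nu = 4 > 0 -> no constraint.
  x2: nu = 3 > 0 -> no constraint.
  x3: nu = 0, mu = 4/3 > 0 -> violates mu << nu.
  x4: nu = 1/4 > 0 -> no constraint.
  x5: nu = 0, mu = 6 > 0 -> violates mu << nu.
The atom(s) x3, x5 violate the condition (nu = 0 but mu > 0). Therefore mu is NOT absolutely continuous w.r.t. nu.

no


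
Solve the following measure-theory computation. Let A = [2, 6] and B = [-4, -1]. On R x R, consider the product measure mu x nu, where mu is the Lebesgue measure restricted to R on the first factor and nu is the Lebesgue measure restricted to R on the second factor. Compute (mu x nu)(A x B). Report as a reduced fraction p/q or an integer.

For a measurable rectangle A x B, the product measure satisfies
  (mu x nu)(A x B) = mu(A) * nu(B).
  mu(A) = 4.
  nu(B) = 3.
  (mu x nu)(A x B) = 4 * 3 = 12.

12


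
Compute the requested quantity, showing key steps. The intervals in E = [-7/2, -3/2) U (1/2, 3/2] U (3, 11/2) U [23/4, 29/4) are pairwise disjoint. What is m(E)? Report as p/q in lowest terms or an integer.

For pairwise disjoint intervals, m(union_i I_i) = sum_i m(I_i),
and m is invariant under swapping open/closed endpoints (single points have measure 0).
So m(E) = sum_i (b_i - a_i).
  I_1 has length -3/2 - (-7/2) = 2.
  I_2 has length 3/2 - 1/2 = 1.
  I_3 has length 11/2 - 3 = 5/2.
  I_4 has length 29/4 - 23/4 = 3/2.
Summing:
  m(E) = 2 + 1 + 5/2 + 3/2 = 7.

7


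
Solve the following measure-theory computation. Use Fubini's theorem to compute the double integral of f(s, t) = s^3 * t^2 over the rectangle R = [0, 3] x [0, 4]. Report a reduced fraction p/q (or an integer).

f(s, t) is a tensor product of a function of s and a function of t, and both factors are bounded continuous (hence Lebesgue integrable) on the rectangle, so Fubini's theorem applies:
  integral_R f d(m x m) = (integral_a1^b1 s^3 ds) * (integral_a2^b2 t^2 dt).
Inner integral in s: integral_{0}^{3} s^3 ds = (3^4 - 0^4)/4
  = 81/4.
Inner integral in t: integral_{0}^{4} t^2 dt = (4^3 - 0^3)/3
  = 64/3.
Product: (81/4) * (64/3) = 432.

432


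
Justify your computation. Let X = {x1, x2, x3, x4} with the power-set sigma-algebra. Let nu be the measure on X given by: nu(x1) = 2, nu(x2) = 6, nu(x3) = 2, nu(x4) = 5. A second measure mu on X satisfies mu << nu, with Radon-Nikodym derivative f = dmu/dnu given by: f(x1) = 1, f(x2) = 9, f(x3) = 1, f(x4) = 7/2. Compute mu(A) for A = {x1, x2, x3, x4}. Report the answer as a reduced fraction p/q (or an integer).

By the defining property of the Radon-Nikodym derivative, for every measurable set A,
  mu(A) = integral_A f dnu.
Since nu is a discrete measure concentrated on the atoms of X, the integral over A reduces to the sum
  mu(A) = sum_{x in A} f(x) * nu({x}).
Computing each term:
  x1: f(x1) * nu(x1) = 1 * 2 = 2.
  x2: f(x2) * nu(x2) = 9 * 6 = 54.
  x3: f(x3) * nu(x3) = 1 * 2 = 2.
  x4: f(x4) * nu(x4) = 7/2 * 5 = 35/2.
Summing: mu(A) = 2 + 54 + 2 + 35/2 = 151/2.

151/2


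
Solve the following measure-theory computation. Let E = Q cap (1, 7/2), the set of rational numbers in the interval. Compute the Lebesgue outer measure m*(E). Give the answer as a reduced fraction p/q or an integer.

Q cap (1, 7/2) is countable; list its elements as q_1, q_2, ... . Fix eps > 0 and cover the k-th point by an interval of length eps * 2^(-k). The cover has total length eps * sum_{k>=1} 2^(-k) = eps, so by definition of outer measure m*(Q cap (1, 7/2)) <= eps. Since eps was arbitrary and m* >= 0, the outer measure is 0.

0


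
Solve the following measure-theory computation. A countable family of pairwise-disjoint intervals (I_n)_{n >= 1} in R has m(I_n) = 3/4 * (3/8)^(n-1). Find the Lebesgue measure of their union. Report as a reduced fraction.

By countable additivity of the Lebesgue measure on pairwise disjoint measurable sets,
  m(union_{n >= 1} I_n) = sum_{n >= 1} m(I_n) = sum_{n >= 1} a * r^(n-1),
  with a = 3/4 and r = 3/8.
Since 0 < r = 3/8 < 1, the geometric series converges:
  sum_{n >= 1} a * r^(n-1) = a / (1 - r).
  = 3/4 / (1 - 3/8)
  = 3/4 / (5/8)
  = 6/5.

6/5


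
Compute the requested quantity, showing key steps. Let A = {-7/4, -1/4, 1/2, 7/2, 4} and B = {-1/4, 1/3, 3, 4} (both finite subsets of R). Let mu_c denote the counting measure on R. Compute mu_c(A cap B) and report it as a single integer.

Counting measure on a finite set equals cardinality. mu_c(A cap B) = |A cap B| (elements appearing in both).
Enumerating the elements of A that also lie in B gives 2 element(s).
So mu_c(A cap B) = 2.

2


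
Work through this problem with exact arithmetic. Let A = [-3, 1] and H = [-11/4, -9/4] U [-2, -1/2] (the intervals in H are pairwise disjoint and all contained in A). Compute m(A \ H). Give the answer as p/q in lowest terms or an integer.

The ambient interval has length m(A) = 1 - (-3) = 4.
Since the holes are disjoint and sit inside A, by finite additivity
  m(H) = sum_i (b_i - a_i), and m(A \ H) = m(A) - m(H).
Computing the hole measures:
  m(H_1) = -9/4 - (-11/4) = 1/2.
  m(H_2) = -1/2 - (-2) = 3/2.
Summed: m(H) = 1/2 + 3/2 = 2.
So m(A \ H) = 4 - 2 = 2.

2


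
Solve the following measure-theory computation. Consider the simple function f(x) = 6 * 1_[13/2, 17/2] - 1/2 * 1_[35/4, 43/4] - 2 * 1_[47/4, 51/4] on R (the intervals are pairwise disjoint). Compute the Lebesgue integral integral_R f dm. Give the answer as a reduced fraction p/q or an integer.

For a simple function f = sum_i c_i * 1_{A_i} with disjoint A_i,
  integral f dm = sum_i c_i * m(A_i).
Lengths of the A_i:
  m(A_1) = 17/2 - 13/2 = 2.
  m(A_2) = 43/4 - 35/4 = 2.
  m(A_3) = 51/4 - 47/4 = 1.
Contributions c_i * m(A_i):
  (6) * (2) = 12.
  (-1/2) * (2) = -1.
  (-2) * (1) = -2.
Total: 12 - 1 - 2 = 9.

9


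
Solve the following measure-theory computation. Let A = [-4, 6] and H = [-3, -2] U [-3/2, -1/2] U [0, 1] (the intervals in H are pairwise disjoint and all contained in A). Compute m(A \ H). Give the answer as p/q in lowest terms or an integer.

The ambient interval has length m(A) = 6 - (-4) = 10.
Since the holes are disjoint and sit inside A, by finite additivity
  m(H) = sum_i (b_i - a_i), and m(A \ H) = m(A) - m(H).
Computing the hole measures:
  m(H_1) = -2 - (-3) = 1.
  m(H_2) = -1/2 - (-3/2) = 1.
  m(H_3) = 1 - 0 = 1.
Summed: m(H) = 1 + 1 + 1 = 3.
So m(A \ H) = 10 - 3 = 7.

7


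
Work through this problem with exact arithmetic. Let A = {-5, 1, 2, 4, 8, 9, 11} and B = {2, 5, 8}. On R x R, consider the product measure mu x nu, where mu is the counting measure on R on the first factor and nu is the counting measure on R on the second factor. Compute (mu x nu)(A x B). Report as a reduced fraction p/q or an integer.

For a measurable rectangle A x B, the product measure satisfies
  (mu x nu)(A x B) = mu(A) * nu(B).
  mu(A) = 7.
  nu(B) = 3.
  (mu x nu)(A x B) = 7 * 3 = 21.

21


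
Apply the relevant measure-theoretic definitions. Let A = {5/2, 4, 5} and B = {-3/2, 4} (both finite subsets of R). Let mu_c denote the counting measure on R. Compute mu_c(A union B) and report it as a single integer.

Counting measure on a finite set equals cardinality. By inclusion-exclusion, |A union B| = |A| + |B| - |A cap B|.
|A| = 3, |B| = 2, |A cap B| = 1.
So mu_c(A union B) = 3 + 2 - 1 = 4.

4


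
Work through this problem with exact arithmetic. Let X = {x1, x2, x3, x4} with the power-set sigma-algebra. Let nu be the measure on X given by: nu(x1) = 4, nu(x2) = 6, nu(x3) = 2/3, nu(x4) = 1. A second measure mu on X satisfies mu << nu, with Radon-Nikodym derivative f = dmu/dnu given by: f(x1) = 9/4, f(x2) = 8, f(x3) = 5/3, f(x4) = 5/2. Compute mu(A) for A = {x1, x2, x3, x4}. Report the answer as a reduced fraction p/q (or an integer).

By the defining property of the Radon-Nikodym derivative, for every measurable set A,
  mu(A) = integral_A f dnu.
Since nu is a discrete measure concentrated on the atoms of X, the integral over A reduces to the sum
  mu(A) = sum_{x in A} f(x) * nu({x}).
Computing each term:
  x1: f(x1) * nu(x1) = 9/4 * 4 = 9.
  x2: f(x2) * nu(x2) = 8 * 6 = 48.
  x3: f(x3) * nu(x3) = 5/3 * 2/3 = 10/9.
  x4: f(x4) * nu(x4) = 5/2 * 1 = 5/2.
Summing: mu(A) = 9 + 48 + 10/9 + 5/2 = 1091/18.

1091/18


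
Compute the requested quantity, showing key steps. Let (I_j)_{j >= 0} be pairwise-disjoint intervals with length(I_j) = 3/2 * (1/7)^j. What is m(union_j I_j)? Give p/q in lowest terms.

By countable additivity of the Lebesgue measure on pairwise disjoint measurable sets,
  m(union_{j >= 0} I_j) = sum_{j >= 0} m(I_j) = sum_{j >= 0} a * r^j,
  with a = 3/2 and r = 1/7.
Since 0 < r = 1/7 < 1, the geometric series converges:
  sum_{j >= 0} a * r^j = a / (1 - r).
  = 3/2 / (1 - 1/7)
  = 3/2 / (6/7)
  = 7/4.

7/4


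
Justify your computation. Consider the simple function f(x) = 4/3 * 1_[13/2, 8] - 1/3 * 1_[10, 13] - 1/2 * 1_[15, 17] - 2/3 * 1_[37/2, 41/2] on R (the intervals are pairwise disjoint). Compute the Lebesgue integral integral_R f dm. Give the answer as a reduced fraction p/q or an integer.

For a simple function f = sum_i c_i * 1_{A_i} with disjoint A_i,
  integral f dm = sum_i c_i * m(A_i).
Lengths of the A_i:
  m(A_1) = 8 - 13/2 = 3/2.
  m(A_2) = 13 - 10 = 3.
  m(A_3) = 17 - 15 = 2.
  m(A_4) = 41/2 - 37/2 = 2.
Contributions c_i * m(A_i):
  (4/3) * (3/2) = 2.
  (-1/3) * (3) = -1.
  (-1/2) * (2) = -1.
  (-2/3) * (2) = -4/3.
Total: 2 - 1 - 1 - 4/3 = -4/3.

-4/3


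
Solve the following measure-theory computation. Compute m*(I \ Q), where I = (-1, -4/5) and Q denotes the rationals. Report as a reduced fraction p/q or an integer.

The interval I = (-1, -4/5) has m(I) = -4/5 - (-1) = 1/5 (endpoints are measure-zero, so open/closed/half-open agree). Write I = (I cap Q) u (I \ Q). The rationals in I are countable, so m*(I cap Q) = 0 (cover each rational by intervals whose total length is arbitrarily small). By countable subadditivity m*(I) <= m*(I cap Q) + m*(I \ Q), hence m*(I \ Q) >= m(I) = 1/5. The reverse inequality m*(I \ Q) <= m*(I) = 1/5 is trivial since (I \ Q) is a subset of I. Therefore m*(I \ Q) = 1/5.

1/5


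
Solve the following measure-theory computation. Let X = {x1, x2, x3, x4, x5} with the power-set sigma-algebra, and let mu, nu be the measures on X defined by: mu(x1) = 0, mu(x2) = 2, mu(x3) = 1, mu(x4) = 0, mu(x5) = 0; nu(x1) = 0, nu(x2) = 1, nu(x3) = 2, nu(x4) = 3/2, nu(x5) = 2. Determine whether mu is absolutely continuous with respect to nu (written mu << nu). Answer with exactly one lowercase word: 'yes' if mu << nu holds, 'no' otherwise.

mu << nu means: every nu-null measurable set is also mu-null; equivalently, for every atom x, if nu({x}) = 0 then mu({x}) = 0.
Checking each atom:
  x1: nu = 0, mu = 0 -> consistent with mu << nu.
  x2: nu = 1 > 0 -> no constraint.
  x3: nu = 2 > 0 -> no constraint.
  x4: nu = 3/2 > 0 -> no constraint.
  x5: nu = 2 > 0 -> no constraint.
No atom violates the condition. Therefore mu << nu.

yes


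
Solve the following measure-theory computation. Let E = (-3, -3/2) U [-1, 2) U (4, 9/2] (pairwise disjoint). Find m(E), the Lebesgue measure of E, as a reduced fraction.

For pairwise disjoint intervals, m(union_i I_i) = sum_i m(I_i),
and m is invariant under swapping open/closed endpoints (single points have measure 0).
So m(E) = sum_i (b_i - a_i).
  I_1 has length -3/2 - (-3) = 3/2.
  I_2 has length 2 - (-1) = 3.
  I_3 has length 9/2 - 4 = 1/2.
Summing:
  m(E) = 3/2 + 3 + 1/2 = 5.

5


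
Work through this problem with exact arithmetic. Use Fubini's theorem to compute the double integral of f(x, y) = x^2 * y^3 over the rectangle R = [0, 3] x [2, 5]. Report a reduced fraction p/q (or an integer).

f(x, y) is a tensor product of a function of x and a function of y, and both factors are bounded continuous (hence Lebesgue integrable) on the rectangle, so Fubini's theorem applies:
  integral_R f d(m x m) = (integral_a1^b1 x^2 dx) * (integral_a2^b2 y^3 dy).
Inner integral in x: integral_{0}^{3} x^2 dx = (3^3 - 0^3)/3
  = 9.
Inner integral in y: integral_{2}^{5} y^3 dy = (5^4 - 2^4)/4
  = 609/4.
Product: (9) * (609/4) = 5481/4.

5481/4


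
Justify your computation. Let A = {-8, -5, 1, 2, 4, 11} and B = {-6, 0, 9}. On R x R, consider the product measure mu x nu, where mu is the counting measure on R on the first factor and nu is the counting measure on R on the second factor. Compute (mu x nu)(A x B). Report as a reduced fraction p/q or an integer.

For a measurable rectangle A x B, the product measure satisfies
  (mu x nu)(A x B) = mu(A) * nu(B).
  mu(A) = 6.
  nu(B) = 3.
  (mu x nu)(A x B) = 6 * 3 = 18.

18


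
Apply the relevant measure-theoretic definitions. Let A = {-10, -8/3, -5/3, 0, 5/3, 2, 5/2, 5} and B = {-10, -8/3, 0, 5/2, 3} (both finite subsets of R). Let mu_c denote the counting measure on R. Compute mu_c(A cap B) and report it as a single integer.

Counting measure on a finite set equals cardinality. mu_c(A cap B) = |A cap B| (elements appearing in both).
Enumerating the elements of A that also lie in B gives 4 element(s).
So mu_c(A cap B) = 4.

4


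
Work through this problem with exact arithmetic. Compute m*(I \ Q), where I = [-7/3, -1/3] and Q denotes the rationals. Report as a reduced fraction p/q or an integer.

The interval I = [-7/3, -1/3] has m(I) = -1/3 - (-7/3) = 2 (endpoints are measure-zero, so open/closed/half-open agree). Write I = (I cap Q) u (I \ Q). The rationals in I are countable, so m*(I cap Q) = 0 (cover each rational by intervals whose total length is arbitrarily small). By countable subadditivity m*(I) <= m*(I cap Q) + m*(I \ Q), hence m*(I \ Q) >= m(I) = 2. The reverse inequality m*(I \ Q) <= m*(I) = 2 is trivial since (I \ Q) is a subset of I. Therefore m*(I \ Q) = 2.

2


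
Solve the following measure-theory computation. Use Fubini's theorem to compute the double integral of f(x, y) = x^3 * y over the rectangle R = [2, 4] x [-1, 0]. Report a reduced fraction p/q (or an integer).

f(x, y) is a tensor product of a function of x and a function of y, and both factors are bounded continuous (hence Lebesgue integrable) on the rectangle, so Fubini's theorem applies:
  integral_R f d(m x m) = (integral_a1^b1 x^3 dx) * (integral_a2^b2 y dy).
Inner integral in x: integral_{2}^{4} x^3 dx = (4^4 - 2^4)/4
  = 60.
Inner integral in y: integral_{-1}^{0} y dy = (0^2 - (-1)^2)/2
  = -1/2.
Product: (60) * (-1/2) = -30.

-30


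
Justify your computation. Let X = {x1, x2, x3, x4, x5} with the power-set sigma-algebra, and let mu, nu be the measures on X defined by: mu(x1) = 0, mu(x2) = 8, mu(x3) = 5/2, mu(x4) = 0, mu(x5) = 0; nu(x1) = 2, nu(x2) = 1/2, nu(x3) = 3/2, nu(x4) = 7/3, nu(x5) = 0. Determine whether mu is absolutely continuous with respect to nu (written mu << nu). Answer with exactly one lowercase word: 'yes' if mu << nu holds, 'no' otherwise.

mu << nu means: every nu-null measurable set is also mu-null; equivalently, for every atom x, if nu({x}) = 0 then mu({x}) = 0.
Checking each atom:
  x1: nu = 2 > 0 -> no constraint.
  x2: nu = 1/2 > 0 -> no constraint.
  x3: nu = 3/2 > 0 -> no constraint.
  x4: nu = 7/3 > 0 -> no constraint.
  x5: nu = 0, mu = 0 -> consistent with mu << nu.
No atom violates the condition. Therefore mu << nu.

yes


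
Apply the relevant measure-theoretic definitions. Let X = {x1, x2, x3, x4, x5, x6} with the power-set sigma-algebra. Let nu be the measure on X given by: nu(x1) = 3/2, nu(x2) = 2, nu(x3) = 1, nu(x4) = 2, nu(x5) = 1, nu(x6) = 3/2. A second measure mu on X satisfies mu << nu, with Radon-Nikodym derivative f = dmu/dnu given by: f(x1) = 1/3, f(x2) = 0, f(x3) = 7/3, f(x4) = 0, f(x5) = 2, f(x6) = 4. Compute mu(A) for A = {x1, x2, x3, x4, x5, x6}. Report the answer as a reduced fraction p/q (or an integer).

By the defining property of the Radon-Nikodym derivative, for every measurable set A,
  mu(A) = integral_A f dnu.
Since nu is a discrete measure concentrated on the atoms of X, the integral over A reduces to the sum
  mu(A) = sum_{x in A} f(x) * nu({x}).
Computing each term:
  x1: f(x1) * nu(x1) = 1/3 * 3/2 = 1/2.
  x2: f(x2) * nu(x2) = 0 * 2 = 0.
  x3: f(x3) * nu(x3) = 7/3 * 1 = 7/3.
  x4: f(x4) * nu(x4) = 0 * 2 = 0.
  x5: f(x5) * nu(x5) = 2 * 1 = 2.
  x6: f(x6) * nu(x6) = 4 * 3/2 = 6.
Summing: mu(A) = 1/2 + 0 + 7/3 + 0 + 2 + 6 = 65/6.

65/6


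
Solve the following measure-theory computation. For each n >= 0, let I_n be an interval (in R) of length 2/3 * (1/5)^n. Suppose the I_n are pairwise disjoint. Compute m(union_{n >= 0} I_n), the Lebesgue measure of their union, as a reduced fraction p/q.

By countable additivity of the Lebesgue measure on pairwise disjoint measurable sets,
  m(union_{n >= 0} I_n) = sum_{n >= 0} m(I_n) = sum_{n >= 0} a * r^n,
  with a = 2/3 and r = 1/5.
Since 0 < r = 1/5 < 1, the geometric series converges:
  sum_{n >= 0} a * r^n = a / (1 - r).
  = 2/3 / (1 - 1/5)
  = 2/3 / (4/5)
  = 5/6.

5/6


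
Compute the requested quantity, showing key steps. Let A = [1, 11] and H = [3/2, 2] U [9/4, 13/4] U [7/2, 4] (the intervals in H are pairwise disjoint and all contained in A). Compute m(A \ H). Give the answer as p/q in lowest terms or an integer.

The ambient interval has length m(A) = 11 - 1 = 10.
Since the holes are disjoint and sit inside A, by finite additivity
  m(H) = sum_i (b_i - a_i), and m(A \ H) = m(A) - m(H).
Computing the hole measures:
  m(H_1) = 2 - 3/2 = 1/2.
  m(H_2) = 13/4 - 9/4 = 1.
  m(H_3) = 4 - 7/2 = 1/2.
Summed: m(H) = 1/2 + 1 + 1/2 = 2.
So m(A \ H) = 10 - 2 = 8.

8


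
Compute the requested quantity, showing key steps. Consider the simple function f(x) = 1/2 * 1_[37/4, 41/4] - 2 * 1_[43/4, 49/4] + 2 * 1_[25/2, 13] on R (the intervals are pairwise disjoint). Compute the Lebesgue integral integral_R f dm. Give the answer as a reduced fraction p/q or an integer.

For a simple function f = sum_i c_i * 1_{A_i} with disjoint A_i,
  integral f dm = sum_i c_i * m(A_i).
Lengths of the A_i:
  m(A_1) = 41/4 - 37/4 = 1.
  m(A_2) = 49/4 - 43/4 = 3/2.
  m(A_3) = 13 - 25/2 = 1/2.
Contributions c_i * m(A_i):
  (1/2) * (1) = 1/2.
  (-2) * (3/2) = -3.
  (2) * (1/2) = 1.
Total: 1/2 - 3 + 1 = -3/2.

-3/2


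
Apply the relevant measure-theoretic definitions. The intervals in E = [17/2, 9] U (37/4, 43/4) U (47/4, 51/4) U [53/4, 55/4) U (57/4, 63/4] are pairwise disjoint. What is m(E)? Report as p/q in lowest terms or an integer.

For pairwise disjoint intervals, m(union_i I_i) = sum_i m(I_i),
and m is invariant under swapping open/closed endpoints (single points have measure 0).
So m(E) = sum_i (b_i - a_i).
  I_1 has length 9 - 17/2 = 1/2.
  I_2 has length 43/4 - 37/4 = 3/2.
  I_3 has length 51/4 - 47/4 = 1.
  I_4 has length 55/4 - 53/4 = 1/2.
  I_5 has length 63/4 - 57/4 = 3/2.
Summing:
  m(E) = 1/2 + 3/2 + 1 + 1/2 + 3/2 = 5.

5
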